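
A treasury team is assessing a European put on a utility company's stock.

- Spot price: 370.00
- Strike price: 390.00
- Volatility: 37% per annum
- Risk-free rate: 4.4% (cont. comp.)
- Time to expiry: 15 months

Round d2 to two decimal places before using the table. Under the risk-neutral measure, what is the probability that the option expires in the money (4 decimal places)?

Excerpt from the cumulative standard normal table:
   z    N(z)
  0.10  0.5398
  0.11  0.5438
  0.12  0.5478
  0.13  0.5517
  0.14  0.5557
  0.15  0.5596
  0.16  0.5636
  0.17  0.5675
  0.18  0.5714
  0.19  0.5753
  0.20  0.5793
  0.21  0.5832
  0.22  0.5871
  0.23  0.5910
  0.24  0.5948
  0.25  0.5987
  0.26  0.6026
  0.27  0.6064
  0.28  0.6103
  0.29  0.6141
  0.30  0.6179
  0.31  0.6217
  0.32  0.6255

0.5793

σ√T = 0.37·√1.25 = 0.4137
ln(S/K) + (r + σ²/2)T = ln(370/390) + (0.044 + 0.37²/2)·1.25 = -0.0526 + 0.1406 = 0.0879
d₁ = 0.0879 / 0.4137 = 0.2125 which rounds to 0.21
d₂ = d₁ − σ√T = 0.2125 − 0.4137 = -0.2011 which rounds to -0.20
Pr(exercise) under Q = N(−d₂) = N(0.20) = 0.5793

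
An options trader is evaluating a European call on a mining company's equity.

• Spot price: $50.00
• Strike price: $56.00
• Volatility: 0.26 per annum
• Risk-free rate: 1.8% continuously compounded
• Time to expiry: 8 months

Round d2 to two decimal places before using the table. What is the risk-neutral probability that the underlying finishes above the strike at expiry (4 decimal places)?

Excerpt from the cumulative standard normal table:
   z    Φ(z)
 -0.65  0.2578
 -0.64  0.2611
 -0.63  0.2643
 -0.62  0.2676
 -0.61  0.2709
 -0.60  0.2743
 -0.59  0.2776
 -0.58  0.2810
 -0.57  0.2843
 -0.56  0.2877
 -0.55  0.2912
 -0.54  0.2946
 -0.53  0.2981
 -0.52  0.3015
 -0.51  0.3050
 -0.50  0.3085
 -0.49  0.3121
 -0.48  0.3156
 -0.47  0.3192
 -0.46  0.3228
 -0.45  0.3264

σ√T = 0.26·√0.6667 = 0.2123
ln(S/K) + (r + σ²/2)T = ln(50/56) + (0.018 + 0.26²/2)·0.6667 = -0.1133 + 0.0345 = -0.0788
d₁ = -0.0788 / 0.2123 = -0.3712 ⇒ -0.37
d₂ = d₁ − σ√T = -0.3712 − 0.2123 = -0.5835 ⇒ -0.58
Pr(exercise) under Q = N(d₂) = 0.2810

0.2810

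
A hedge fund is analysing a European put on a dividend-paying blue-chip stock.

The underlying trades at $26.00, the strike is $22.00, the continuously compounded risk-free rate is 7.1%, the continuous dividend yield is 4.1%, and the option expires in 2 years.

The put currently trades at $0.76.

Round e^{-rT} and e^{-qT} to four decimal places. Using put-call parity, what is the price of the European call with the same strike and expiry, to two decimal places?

e^(−qT) = e^(−0.041·2) = 0.9213;  e^(−rT) = e^(−0.071·2) = 0.8676
Put-call parity: C − P = S·e^(−qT) − K·e^(−rT) = 26·0.9213 − 22·0.8676 = 23.9538 − 19.0872 = 4.8666
C = P + (C − P) = 0.76 + (4.8666) = 5.6266

$5.63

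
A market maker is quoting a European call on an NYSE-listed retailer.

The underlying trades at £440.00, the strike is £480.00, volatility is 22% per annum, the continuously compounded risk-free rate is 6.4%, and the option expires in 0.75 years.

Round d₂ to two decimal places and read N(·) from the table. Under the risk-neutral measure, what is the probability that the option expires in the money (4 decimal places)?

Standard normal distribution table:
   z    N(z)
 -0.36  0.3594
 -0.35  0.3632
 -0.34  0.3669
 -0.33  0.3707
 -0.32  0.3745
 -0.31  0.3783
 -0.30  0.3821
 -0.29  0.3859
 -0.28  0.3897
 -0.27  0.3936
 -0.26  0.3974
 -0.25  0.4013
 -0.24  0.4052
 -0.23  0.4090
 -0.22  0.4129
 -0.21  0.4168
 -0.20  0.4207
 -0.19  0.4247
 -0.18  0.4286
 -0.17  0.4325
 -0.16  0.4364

T = 0.75;  σ√T = 0.1905
d₁ = [ln(440/480) + (0.064 + 0.22²/2)·0.75] / 0.1905 = [-0.0870 + 0.0662] / 0.1905 = -0.1095 which rounds to -0.11
d₂ = d₁ − σ√T = -0.1095 − 0.1905 = -0.3000 which rounds to -0.30
Risk-neutral Pr[S_T > K] = N(d₂) = N(-0.30) = 0.3821

0.3821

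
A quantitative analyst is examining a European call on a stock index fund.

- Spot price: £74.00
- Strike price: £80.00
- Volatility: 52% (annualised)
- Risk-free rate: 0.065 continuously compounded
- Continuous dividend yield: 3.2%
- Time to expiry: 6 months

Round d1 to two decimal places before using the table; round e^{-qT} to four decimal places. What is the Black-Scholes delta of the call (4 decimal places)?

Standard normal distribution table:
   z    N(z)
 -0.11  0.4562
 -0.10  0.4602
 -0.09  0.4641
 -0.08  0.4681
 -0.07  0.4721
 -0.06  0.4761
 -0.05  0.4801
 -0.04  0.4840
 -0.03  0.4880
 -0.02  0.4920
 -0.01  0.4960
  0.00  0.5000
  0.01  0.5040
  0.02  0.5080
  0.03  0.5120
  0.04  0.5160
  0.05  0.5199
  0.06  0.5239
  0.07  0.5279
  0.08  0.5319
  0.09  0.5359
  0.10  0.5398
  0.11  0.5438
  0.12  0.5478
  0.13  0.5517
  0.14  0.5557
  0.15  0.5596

0.4999

T = 0.5;  σ√T = 0.3677
d₁ = [ln(74/80) + (0.065 − 0.032 + 0.52²/2)·0.5] / 0.3677 = [-0.0780 + 0.0841] / 0.3677 = 0.0167 which rounds to 0.02
N(d₁) = N(0.02) = 0.5080
Δ_call = e^(−qT)·N(d₁) = 0.9841·0.5080 = 0.4999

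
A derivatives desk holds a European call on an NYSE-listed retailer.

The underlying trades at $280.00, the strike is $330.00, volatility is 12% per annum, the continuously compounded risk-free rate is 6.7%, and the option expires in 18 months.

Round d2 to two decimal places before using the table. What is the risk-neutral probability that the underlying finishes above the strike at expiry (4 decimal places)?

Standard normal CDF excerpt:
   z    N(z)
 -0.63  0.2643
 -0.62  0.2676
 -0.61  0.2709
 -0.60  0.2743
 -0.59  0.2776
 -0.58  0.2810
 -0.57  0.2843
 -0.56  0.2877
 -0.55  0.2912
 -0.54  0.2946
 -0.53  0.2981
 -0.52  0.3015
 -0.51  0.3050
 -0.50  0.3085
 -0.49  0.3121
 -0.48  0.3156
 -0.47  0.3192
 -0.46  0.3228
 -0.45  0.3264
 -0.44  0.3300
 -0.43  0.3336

0.3050

σ√T = 0.12 × 1.2247 = 0.1470
d₁ = [ln(280/330) + (0.067 + ½·0.12²)·1.5] / (σ√T) = (-0.1643 + 0.1113) / 0.1470 = -0.3606 which rounds to -0.36
d₂ = -0.3606 − 0.1470 = -0.5076 which rounds to -0.51
Pr(exercise) under Q = N(d₂) = 0.3050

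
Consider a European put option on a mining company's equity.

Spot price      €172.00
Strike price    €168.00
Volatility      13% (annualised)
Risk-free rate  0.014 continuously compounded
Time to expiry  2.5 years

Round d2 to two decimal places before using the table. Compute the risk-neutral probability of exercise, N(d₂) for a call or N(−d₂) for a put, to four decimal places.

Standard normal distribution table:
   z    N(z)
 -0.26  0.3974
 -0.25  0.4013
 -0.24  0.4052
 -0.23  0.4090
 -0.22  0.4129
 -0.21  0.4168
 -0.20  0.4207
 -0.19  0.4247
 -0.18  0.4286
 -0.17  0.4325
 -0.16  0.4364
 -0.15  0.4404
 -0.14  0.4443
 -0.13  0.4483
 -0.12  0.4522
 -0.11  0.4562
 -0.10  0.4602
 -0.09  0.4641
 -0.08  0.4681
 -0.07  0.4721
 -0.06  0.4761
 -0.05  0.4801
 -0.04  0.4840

T = 2.5;  σ√T = 0.2055
d₁ = [ln(172/168) + (0.014 + 0.13²/2)·2.5] / 0.2055 = [0.0235 + 0.0561] / 0.2055 = 0.3875 which rounds to 0.39
d₂ = d₁ − σ√T = 0.3875 − 0.2055 = 0.1820 which rounds to 0.18
Risk-neutral Pr[S_T < K] = N(−d₂) = N(-0.18) = 0.4286

0.4286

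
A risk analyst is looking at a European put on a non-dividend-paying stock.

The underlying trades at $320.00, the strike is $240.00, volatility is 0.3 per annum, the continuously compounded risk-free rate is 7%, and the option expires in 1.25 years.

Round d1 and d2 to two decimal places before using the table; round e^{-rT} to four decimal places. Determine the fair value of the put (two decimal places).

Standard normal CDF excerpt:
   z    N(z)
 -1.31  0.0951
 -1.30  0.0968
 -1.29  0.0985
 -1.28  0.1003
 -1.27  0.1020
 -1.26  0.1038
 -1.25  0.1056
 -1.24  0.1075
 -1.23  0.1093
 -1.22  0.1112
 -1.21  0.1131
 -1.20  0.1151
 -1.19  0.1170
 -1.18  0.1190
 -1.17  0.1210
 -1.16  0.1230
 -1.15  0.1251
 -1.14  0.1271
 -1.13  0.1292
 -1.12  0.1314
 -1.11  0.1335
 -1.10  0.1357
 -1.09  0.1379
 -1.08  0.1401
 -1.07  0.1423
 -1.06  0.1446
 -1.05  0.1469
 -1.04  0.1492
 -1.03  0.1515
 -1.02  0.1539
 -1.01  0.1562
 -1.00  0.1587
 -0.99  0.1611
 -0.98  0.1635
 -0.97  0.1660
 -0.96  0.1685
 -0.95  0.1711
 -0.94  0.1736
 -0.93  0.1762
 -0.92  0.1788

$6.10

T = 1.25;  σ√T = 0.3354
d₁ = [ln(320/240) + (0.07 + 0.3²/2)·1.25] / 0.3354 = [0.2877 + 0.1438] / 0.3354 = 1.2863 → 1.29
d₂ = d₁ − σ√T = 1.2863 − 0.3354 = 0.9509 → 0.95
e^(−rT) = e^(−0.07·1.25) = 0.9162
N(−d₂) = N(-0.95) = 0.1711;  N(−d₁) = N(-1.29) = 0.0985
P = 240·0.9162·0.1711 − 320·0.0985 = 37.6228 − 31.5200 = 6.1028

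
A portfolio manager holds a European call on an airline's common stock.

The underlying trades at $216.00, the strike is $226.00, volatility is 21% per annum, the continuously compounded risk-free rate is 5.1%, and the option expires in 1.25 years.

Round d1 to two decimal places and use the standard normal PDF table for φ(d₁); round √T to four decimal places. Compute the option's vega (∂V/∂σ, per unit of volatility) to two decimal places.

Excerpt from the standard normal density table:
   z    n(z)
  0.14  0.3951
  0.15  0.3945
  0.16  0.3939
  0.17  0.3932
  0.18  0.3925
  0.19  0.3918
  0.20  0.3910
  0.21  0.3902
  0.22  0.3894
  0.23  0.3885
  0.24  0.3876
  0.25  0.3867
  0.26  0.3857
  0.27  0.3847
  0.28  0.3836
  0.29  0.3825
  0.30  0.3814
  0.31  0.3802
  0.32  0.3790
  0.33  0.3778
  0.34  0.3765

94.42

σ√T = 0.21 × 1.1180 = 0.2348
d₁ = [ln(216/226) + (0.051 + 0.21²/2)·1.25] / 0.2348 = [-0.0453 + 0.0913] / 0.2348 = 0.1962 → 0.20
√T = √1.25 = 1.1180
φ(d₁) = φ(0.20) = 0.3910
vega = S·φ(d₁)·√T = 216·0.3910·1.1180 = 94.4218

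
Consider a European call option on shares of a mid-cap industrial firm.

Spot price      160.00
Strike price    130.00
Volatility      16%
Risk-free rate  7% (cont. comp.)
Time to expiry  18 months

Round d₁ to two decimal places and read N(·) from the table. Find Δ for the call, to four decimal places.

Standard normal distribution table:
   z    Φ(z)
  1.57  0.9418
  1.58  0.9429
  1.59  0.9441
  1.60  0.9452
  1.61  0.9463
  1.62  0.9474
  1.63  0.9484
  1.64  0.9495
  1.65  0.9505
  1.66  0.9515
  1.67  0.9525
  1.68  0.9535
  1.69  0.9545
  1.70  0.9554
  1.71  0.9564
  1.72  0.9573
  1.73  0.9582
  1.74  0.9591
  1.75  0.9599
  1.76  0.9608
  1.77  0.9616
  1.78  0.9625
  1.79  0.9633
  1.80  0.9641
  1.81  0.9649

0.9545

σ√T = 0.16 × 1.2247 = 0.1960
ln(S/K) + (r + σ²/2)T = ln(160/130) + (0.07 + 0.16²/2)·1.5 = 0.2076 + 0.1242 = 0.3318
d₁ = 0.3318 / 0.1960 = 1.6934 ≈ 1.69
N(d₁) = N(1.69) = 0.9545
Δ_call = N(d₁) = 0.9545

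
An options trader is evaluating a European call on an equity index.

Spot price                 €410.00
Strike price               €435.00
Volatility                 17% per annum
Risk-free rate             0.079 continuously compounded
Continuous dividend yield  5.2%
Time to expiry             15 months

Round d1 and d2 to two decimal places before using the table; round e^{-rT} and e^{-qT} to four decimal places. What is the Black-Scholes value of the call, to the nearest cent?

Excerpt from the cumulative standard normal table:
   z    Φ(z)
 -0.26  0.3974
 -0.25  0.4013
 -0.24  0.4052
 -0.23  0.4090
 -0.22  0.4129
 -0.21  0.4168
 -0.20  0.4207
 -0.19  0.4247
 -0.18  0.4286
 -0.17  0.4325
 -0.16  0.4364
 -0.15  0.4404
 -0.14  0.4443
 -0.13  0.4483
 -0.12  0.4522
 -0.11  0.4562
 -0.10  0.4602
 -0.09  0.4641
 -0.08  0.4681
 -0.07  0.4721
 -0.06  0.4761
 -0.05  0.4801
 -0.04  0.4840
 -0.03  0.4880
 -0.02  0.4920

€24.77

σ√T = 0.17 × 1.1180 = 0.1901
ln(S/K) + (r − q + σ²/2)T = ln(410/435) + (0.079 − 0.052 + 0.17²/2)·1.25 = -0.0592 + 0.0518 = -0.0074
d₁ = -0.0074 / 0.1901 = -0.0388 ≈ -0.04
d₂ = d₁ − σ√T = -0.0388 − 0.1901 = -0.2289 ≈ -0.23
exp(−qT) = exp(−0.052·1.25) = 0.9371;  exp(−rT) = exp(−0.079·1.25) = 0.9060
N(d₁) = N(-0.04) = 0.4840;  N(d₂) = N(-0.23) = 0.4090
C = 410·0.9371·0.4840 − 435·0.9060·0.4090 = 185.9581 − 161.1910 = 24.7671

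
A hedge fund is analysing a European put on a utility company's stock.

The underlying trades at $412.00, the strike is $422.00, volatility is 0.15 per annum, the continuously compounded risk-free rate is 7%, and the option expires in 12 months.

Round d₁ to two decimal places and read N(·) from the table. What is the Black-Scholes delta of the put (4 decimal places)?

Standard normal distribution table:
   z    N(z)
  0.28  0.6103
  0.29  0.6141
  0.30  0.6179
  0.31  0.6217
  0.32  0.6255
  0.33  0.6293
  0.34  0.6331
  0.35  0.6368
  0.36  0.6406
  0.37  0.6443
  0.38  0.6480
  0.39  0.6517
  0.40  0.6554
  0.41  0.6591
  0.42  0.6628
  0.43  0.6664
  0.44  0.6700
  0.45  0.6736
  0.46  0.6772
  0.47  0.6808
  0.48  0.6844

σ√T = 0.15·√1 = 0.1500
ln(S/K) + (r + σ²/2)T = ln(412/422) + (0.07 + 0.15²/2)·1 = -0.0240 + 0.0813 = 0.0573
d₁ = 0.0573 / 0.1500 = 0.3818 which rounds to 0.38
N(d₁) = N(0.38) = 0.6480
Δ_put = N(d₁) − 1 = 0.6480 − 1 = -0.3520

-0.3520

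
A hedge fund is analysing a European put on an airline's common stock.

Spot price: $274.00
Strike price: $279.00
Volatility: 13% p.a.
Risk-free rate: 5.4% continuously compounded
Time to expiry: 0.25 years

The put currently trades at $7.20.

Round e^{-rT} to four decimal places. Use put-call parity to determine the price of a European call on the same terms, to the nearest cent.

$5.94

exp(−rT) = exp(−0.054·0.25) = 0.9866
Put-call parity: C − P = S − K·e^(−rT) = 274 − 279·0.9866 = 274 − 275.2614 = -1.2614
C = P + (C − P) = 7.20 + (-1.2614) = 5.9386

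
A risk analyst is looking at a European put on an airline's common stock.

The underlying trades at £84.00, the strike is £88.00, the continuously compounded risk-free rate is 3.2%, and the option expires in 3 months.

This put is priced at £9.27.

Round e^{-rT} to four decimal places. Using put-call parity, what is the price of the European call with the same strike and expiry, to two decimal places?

£5.97

e^(−rT) = e^(−0.032·0.25) = 0.9920
Put-call parity: C − P = S − K·e^(−rT) = 84 − 88·0.9920 = 84 − 87.2960 = -3.2960
C = P + (C − P) = 9.27 + (-3.2960) = 5.9740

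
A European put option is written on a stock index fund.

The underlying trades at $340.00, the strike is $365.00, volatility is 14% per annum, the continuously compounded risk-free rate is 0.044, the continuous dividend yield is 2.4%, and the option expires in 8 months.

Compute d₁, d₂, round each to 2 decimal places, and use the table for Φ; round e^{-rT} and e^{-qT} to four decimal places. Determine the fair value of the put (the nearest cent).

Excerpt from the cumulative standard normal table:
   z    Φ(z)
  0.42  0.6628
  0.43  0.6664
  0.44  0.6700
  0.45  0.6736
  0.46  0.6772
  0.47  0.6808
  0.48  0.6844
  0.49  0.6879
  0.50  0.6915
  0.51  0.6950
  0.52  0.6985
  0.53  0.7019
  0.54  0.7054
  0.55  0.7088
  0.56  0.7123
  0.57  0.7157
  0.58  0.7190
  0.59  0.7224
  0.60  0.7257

$27.09

σ√T = 0.14 × 0.8165 = 0.1143
d₁ = [ln(340/365) + (0.044 − 0.024 + ½·0.14²)·0.6667] / (σ√T) = (-0.0710 + 0.0199) / 0.1143 = -0.4469 which rounds to -0.45
d₂ = -0.4469 − 0.1143 = -0.5612 which rounds to -0.56
e^(−qT) = e^(−0.024·0.6667) = 0.9841;  e^(−rT) = e^(−0.044·0.6667) = 0.9711
N(−d₂) = N(0.56) = 0.7123;  N(−d₁) = N(0.45) = 0.6736
P = 365·0.9711·0.7123 − 340·0.9841·0.6736 = 252.4758 − 225.3825 = 27.0933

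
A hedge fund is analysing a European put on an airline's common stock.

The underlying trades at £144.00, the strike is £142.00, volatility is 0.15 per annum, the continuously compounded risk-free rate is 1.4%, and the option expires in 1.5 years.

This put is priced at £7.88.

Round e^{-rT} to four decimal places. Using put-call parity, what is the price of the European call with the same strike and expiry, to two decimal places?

exp(−rT) = exp(−0.014·1.5) = 0.9792
Put-call parity: C − P = S − K·e^(−rT) = 144 − 142·0.9792 = 144 − 139.0464 = 4.9536
C = P + (C − P) = 7.88 + (4.9536) = 12.8336

£12.83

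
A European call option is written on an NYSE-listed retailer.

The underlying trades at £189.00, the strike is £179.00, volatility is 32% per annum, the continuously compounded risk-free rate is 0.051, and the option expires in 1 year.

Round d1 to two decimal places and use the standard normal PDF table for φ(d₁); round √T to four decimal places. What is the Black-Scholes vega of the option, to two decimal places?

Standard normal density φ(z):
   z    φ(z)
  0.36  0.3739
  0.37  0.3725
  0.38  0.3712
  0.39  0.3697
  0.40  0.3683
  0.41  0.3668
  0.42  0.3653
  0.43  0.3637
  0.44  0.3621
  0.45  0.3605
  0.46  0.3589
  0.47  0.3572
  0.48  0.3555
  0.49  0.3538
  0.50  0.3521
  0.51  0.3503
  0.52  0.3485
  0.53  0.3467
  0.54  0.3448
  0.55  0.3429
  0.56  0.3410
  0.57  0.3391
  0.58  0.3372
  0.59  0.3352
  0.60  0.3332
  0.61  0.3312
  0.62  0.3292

66.87

T = 1;  σ√T = 0.3200
d₁ = [ln(189/179) + (0.051 + 0.32²/2)·1] / 0.3200 = [0.0544 + 0.1022] / 0.3200 = 0.4893 ⇒ 0.49
√T = √1 = 1.0000
φ(d₁) = φ(0.49) = 0.3538
vega = S·φ(d₁)·√T = 189·0.3538·1.0000 = 66.8682
(The put has the same vega.)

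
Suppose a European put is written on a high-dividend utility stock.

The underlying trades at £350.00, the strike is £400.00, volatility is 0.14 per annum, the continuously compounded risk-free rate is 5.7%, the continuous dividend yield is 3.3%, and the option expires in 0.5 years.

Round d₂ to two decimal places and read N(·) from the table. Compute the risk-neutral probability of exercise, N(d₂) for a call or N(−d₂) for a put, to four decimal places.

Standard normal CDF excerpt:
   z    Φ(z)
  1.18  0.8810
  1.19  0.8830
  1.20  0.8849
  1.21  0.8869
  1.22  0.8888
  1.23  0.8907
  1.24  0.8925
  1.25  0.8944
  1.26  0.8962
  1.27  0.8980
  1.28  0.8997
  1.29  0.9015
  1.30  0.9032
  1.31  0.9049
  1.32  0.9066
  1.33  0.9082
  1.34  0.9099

0.8997

σ√T = 0.14 × 0.7071 = 0.0990
d₁ = [ln(350/400) + (0.057 − 0.033 + 0.14²/2)·0.5] / 0.0990 = [-0.1335 + 0.0169] / 0.0990 = -1.1782 → -1.18
d₂ = d₁ − σ√T = -1.1782 − 0.0990 = -1.2771 → -1.28
Risk-neutral Pr[S_T < K] = N(−d₂) = N(1.28) = 0.8997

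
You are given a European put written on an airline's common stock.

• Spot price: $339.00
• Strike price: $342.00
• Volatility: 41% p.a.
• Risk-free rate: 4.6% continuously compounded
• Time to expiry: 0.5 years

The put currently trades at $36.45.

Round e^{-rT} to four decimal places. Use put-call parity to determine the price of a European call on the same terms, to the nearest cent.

$41.21

exp(−rT) = exp(−0.046·0.5) = 0.9773
Put-call parity: C − P = S − K·e^(−rT) = 339 − 342·0.9773 = 339 − 334.2366 = 4.7634
C = P + (C − P) = 36.45 + (4.7634) = 41.2134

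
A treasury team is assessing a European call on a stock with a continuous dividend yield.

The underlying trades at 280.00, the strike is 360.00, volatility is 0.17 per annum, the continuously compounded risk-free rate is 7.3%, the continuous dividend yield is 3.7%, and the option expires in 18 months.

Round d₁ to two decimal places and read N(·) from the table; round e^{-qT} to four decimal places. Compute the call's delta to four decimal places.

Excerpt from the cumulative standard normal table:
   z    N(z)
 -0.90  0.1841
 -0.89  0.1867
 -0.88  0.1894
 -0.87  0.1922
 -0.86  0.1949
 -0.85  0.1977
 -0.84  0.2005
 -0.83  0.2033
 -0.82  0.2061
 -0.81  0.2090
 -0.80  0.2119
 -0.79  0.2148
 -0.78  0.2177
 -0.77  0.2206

0.1897

σ√T = 0.17 × 1.2247 = 0.2082
d₁ = [ln(280/360) + (0.073 − 0.037 + 0.17²/2)·1.5] / 0.2082 = [-0.2513 + 0.0757] / 0.2082 = -0.8436 which rounds to -0.84
N(d₁) = N(-0.84) = 0.2005
Δ_call = exp(−qT)·N(d₁) = 0.9460·0.2005 = 0.1897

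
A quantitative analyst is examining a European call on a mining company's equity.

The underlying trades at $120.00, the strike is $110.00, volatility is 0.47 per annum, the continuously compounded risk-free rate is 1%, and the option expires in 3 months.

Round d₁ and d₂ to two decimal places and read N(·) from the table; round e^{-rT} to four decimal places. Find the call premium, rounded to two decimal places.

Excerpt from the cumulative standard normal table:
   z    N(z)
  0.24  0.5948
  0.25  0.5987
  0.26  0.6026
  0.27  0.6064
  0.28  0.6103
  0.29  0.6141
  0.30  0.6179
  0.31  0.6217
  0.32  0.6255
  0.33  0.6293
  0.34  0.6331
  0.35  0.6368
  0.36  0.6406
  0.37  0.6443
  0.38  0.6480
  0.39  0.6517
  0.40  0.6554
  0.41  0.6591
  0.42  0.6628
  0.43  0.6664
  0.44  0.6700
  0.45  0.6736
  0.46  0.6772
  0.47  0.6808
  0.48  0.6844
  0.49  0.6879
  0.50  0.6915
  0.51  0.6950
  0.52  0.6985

σ√T = 0.47 × 0.5000 = 0.2350
d₁ = [ln(120/110) + (0.01 + 0.47²/2)·0.25] / 0.2350 = [0.0870 + 0.0301] / 0.2350 = 0.4984 → 0.50
d₂ = d₁ − σ√T = 0.4984 − 0.2350 = 0.2634 → 0.26
exp(−rT) = exp(−0.01·0.25) = 0.9975
C = 120·N(0.50) − 110·0.9975·N(0.26) = 120·0.6915 − 110·0.9975·0.6026 = 82.9800 − 66.1203 = 16.8597

$16.86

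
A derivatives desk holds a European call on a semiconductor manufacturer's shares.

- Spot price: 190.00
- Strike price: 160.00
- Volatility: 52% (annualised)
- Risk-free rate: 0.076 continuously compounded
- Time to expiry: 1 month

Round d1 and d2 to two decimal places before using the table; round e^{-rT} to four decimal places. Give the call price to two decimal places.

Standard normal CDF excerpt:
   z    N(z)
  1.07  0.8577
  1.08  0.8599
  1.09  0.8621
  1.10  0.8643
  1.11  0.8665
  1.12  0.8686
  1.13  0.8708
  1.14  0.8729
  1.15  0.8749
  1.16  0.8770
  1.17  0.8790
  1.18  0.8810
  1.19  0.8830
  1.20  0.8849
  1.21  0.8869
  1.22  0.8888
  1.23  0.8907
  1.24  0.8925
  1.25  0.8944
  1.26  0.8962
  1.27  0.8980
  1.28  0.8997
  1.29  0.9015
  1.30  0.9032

σ√T = 0.52·√0.08333 = 0.1501
d₁ = [ln(190/160) + (0.076 + ½·0.52²)·0.08333] / (σ√T) = (0.1719 + 0.0176) / 0.1501 = 1.2621 ≈ 1.26
d₂ = 1.2621 − 0.1501 = 1.1120 ≈ 1.11
exp(−rT) = exp(−0.076·0.08333) = 0.9937
N(d₁) = N(1.26) = 0.8962;  N(d₂) = N(1.11) = 0.8665
C = 190·0.8962 − 160·0.9937·0.8665 = 170.2780 − 137.7666 = 32.5114

32.51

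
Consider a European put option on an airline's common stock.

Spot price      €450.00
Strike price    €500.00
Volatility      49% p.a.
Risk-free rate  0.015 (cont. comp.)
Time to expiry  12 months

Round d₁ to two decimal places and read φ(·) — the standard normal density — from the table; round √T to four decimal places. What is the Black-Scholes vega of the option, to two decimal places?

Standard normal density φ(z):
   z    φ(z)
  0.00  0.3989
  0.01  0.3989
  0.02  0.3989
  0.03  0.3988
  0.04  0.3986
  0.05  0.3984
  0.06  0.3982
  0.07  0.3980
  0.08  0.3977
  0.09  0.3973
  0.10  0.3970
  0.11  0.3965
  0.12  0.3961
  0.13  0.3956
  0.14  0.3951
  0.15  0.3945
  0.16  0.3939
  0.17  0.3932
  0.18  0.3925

σ√T = 0.49·√1 = 0.4900
d₁ = [ln(450/500) + (0.015 + 0.49²/2)·1] / 0.4900 = [-0.1054 + 0.1351] / 0.4900 = 0.0606 ≈ 0.06
√T = √1 = 1.0000
φ(d₁) = φ(0.06) = 0.3982
vega = S·φ(d₁)·√T = 450·0.3982·1.0000 = 179.1900
(Call and put vega coincide under Black-Scholes.)

179.19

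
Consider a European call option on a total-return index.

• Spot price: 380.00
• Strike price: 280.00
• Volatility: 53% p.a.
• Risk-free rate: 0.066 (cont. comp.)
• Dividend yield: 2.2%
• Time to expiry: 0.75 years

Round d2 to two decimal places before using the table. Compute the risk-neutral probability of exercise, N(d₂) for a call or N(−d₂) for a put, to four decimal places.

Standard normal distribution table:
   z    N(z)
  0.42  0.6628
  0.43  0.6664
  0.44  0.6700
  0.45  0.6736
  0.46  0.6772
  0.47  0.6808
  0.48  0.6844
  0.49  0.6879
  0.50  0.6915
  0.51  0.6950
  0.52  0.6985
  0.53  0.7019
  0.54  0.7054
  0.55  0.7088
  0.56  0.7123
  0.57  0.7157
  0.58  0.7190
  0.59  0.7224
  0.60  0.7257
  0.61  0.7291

0.6950

σ√T = 0.53 × 0.8660 = 0.4590
ln(S/K) + (r − q + σ²/2)T = ln(380/280) + (0.066 − 0.022 + 0.53²/2)·0.75 = 0.3054 + 0.1383 = 0.4437
d₁ = 0.4437 / 0.4590 = 0.9667 ⇒ 0.97
d₂ = d₁ − σ√T = 0.9667 − 0.4590 = 0.5077 ⇒ 0.51
Risk-neutral Pr[S_T > K] = N(d₂) = N(0.51) = 0.6950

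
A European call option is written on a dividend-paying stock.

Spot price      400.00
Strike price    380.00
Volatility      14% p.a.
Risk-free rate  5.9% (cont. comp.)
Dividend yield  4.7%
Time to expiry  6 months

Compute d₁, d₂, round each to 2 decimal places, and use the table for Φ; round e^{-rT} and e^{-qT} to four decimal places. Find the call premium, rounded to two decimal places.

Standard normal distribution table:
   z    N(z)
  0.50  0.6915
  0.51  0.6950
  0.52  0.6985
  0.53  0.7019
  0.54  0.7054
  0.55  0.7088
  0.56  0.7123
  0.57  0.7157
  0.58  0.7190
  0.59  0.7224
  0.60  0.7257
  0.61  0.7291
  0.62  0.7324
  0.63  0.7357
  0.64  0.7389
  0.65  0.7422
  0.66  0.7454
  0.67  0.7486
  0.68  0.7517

σ√T = 0.14 × 0.7071 = 0.0990
d₁ = [ln(400/380) + (0.059 − 0.047 + 0.14²/2)·0.5] / 0.0990 = [0.0513 + 0.0109] / 0.0990 = 0.6282 ≈ 0.63
d₂ = d₁ − σ√T = 0.6282 − 0.0990 = 0.5293 ≈ 0.53
exp(−qT) = exp(−0.047·0.5) = 0.9768;  exp(−rT) = exp(−0.059·0.5) = 0.9709
N(d₁) = N(0.63) = 0.7357;  N(d₂) = N(0.53) = 0.7019
C = 400·0.9768·0.7357 − 380·0.9709·0.7019 = 287.4527 − 258.9604 = 28.4923

28.49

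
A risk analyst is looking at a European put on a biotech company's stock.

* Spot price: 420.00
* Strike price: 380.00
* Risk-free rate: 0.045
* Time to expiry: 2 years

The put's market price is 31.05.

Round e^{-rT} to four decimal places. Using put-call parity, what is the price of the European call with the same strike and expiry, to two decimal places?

e^(−rT) = e^(−0.045·2) = 0.9139
Put-call parity: C − P = S − K·e^(−rT) = 420 − 380·0.9139 = 420 − 347.2820 = 72.7180
C = P + (C − P) = 31.05 + (72.7180) = 103.7680

103.77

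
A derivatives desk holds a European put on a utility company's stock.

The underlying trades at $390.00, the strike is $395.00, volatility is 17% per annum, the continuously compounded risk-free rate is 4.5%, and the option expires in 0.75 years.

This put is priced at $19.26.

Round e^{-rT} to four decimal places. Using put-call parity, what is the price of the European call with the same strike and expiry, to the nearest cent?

$27.37

e^(−rT) = e^(−0.045·0.75) = 0.9668
Put-call parity: C − P = S − K·e^(−rT) = 390 − 395·0.9668 = 390 − 381.8860 = 8.1140
C = P + (C − P) = 19.26 + (8.1140) = 27.3740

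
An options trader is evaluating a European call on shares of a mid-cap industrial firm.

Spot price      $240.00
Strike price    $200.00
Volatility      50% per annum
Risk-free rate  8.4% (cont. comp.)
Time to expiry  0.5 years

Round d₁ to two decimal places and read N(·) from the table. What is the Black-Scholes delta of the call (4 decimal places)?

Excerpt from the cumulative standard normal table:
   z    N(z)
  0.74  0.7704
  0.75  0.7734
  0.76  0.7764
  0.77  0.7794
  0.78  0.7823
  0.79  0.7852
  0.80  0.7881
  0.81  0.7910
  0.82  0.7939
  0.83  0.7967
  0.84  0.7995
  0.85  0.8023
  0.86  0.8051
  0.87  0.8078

0.7910

σ√T = 0.5 × 0.7071 = 0.3536
ln(S/K) + (r + σ²/2)T = ln(240/200) + (0.084 + 0.5²/2)·0.5 = 0.1823 + 0.1045 = 0.2868
d₁ = 0.2868 / 0.3536 = 0.8113 ⇒ 0.81
N(d₁) = N(0.81) = 0.7910
Δ_call = N(d₁) = 0.7910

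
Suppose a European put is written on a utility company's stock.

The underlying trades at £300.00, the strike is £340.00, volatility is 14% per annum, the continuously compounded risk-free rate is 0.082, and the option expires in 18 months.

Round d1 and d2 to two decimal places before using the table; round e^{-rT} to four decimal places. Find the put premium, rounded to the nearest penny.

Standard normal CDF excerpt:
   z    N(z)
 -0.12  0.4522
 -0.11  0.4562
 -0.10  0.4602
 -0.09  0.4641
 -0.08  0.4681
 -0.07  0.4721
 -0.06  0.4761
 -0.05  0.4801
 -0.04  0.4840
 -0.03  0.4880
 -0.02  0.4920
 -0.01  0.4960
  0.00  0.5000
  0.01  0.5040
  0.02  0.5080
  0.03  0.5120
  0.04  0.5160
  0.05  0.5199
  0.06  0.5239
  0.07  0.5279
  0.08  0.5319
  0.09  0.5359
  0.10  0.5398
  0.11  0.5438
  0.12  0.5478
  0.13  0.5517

σ√T = 0.14·√1.5 = 0.1715
d₁ = [ln(300/340) + (0.082 + 0.14²/2)·1.5] / 0.1715 = [-0.1252 + 0.1377] / 0.1715 = 0.0731 ≈ 0.07
d₂ = d₁ − σ√T = 0.0731 − 0.1715 = -0.0983 ≈ -0.10
exp(−rT) = exp(−0.082·1.5) = 0.8843
N(−d₂) = N(0.10) = 0.5398;  N(−d₁) = N(-0.07) = 0.4721
P = 340·0.8843·0.5398 − 300·0.4721 = 162.2973 − 141.6300 = 20.6673

£20.67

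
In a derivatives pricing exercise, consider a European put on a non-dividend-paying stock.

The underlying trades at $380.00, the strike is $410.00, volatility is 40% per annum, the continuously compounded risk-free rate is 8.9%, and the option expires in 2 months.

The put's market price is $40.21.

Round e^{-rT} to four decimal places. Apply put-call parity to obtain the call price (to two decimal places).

exp(−rT) = exp(−0.089·0.1667) = 0.9853
Put-call parity: C − P = S − K·e^(−rT) = 380 − 410·0.9853 = 380 − 403.9730 = -23.9730
C = P + (C − P) = 40.21 + (-23.9730) = 16.2370

$16.24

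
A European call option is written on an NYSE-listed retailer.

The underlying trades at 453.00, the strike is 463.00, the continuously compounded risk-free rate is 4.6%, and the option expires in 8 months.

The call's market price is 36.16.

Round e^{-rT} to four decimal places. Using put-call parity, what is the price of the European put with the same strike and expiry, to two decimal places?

32.18

e^(−rT) = e^(−0.046·0.6667) = 0.9698
Put-call parity: C − P = S − K·e^(−rT) = 453 − 463·0.9698 = 453 − 449.0174 = 3.9826
P = C − (C − P) = 36.16 − (3.9826) = 32.1774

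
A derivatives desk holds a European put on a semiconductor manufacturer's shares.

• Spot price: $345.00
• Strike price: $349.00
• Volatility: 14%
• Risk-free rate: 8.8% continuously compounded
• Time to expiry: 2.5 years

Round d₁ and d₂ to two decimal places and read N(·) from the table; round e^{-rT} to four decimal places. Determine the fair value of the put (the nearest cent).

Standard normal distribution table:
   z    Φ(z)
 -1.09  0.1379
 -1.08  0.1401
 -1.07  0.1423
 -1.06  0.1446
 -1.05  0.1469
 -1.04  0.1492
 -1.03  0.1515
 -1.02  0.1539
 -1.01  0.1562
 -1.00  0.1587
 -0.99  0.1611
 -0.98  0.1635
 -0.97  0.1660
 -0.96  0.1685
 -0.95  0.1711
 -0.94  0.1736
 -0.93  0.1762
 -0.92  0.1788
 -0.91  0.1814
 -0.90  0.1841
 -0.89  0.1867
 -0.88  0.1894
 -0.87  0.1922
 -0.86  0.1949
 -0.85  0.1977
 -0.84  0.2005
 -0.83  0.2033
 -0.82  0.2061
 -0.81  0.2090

$6.26

σ√T = 0.14·√2.5 = 0.2214
d₁ = [ln(345/349) + (0.088 + 0.14²/2)·2.5] / 0.2214 = [-0.0115 + 0.2445] / 0.2214 = 1.0525 which rounds to 1.05
d₂ = d₁ − σ√T = 1.0525 − 0.2214 = 0.8311 which rounds to 0.83
exp(−rT) = exp(−0.088·2.5) = 0.8025
P = 349·0.8025·N(-0.83) − 345·N(-1.05) = 349·0.8025·0.2033 − 345·0.1469 = 56.9387 − 50.6805 = 6.2582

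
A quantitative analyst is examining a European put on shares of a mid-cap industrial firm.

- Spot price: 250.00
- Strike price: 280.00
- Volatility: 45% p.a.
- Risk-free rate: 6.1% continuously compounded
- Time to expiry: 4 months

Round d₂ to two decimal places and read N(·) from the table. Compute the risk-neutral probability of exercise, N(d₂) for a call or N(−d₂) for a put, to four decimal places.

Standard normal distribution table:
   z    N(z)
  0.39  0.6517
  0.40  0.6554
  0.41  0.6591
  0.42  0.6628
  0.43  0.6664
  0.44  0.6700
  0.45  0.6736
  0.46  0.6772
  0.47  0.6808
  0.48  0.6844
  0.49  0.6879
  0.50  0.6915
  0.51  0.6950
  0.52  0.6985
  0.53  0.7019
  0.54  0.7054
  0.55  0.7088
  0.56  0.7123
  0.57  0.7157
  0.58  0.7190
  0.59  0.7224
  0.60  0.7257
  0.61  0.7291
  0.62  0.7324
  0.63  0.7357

σ√T = 0.45 × 0.5774 = 0.2598
ln(S/K) + (r + σ²/2)T = ln(250/280) + (0.061 + 0.45²/2)·0.3333 = -0.1133 + 0.0541 = -0.0592
d₁ = -0.0592 / 0.2598 = -0.2280 ≈ -0.23
d₂ = d₁ − σ√T = -0.2280 − 0.2598 = -0.4878 ≈ -0.49
Pr(exercise) under Q = N(−d₂) = N(0.49) = 0.6879

0.6879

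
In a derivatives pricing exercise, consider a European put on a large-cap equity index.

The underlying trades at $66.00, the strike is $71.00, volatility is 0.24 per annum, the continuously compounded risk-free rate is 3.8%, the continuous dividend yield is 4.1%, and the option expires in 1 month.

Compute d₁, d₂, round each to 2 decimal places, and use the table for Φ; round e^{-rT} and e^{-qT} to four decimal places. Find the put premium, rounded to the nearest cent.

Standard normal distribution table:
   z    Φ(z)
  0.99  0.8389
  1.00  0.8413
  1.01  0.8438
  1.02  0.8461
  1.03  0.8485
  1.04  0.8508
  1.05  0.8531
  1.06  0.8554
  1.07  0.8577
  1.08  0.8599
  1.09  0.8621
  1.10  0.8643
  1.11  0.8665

$5.36

σ√T = 0.24 × 0.2887 = 0.0693
ln(S/K) + (r − q + σ²/2)T = ln(66/71) + (0.038 − 0.041 + 0.24²/2)·0.08333 = -0.0730 + 0.0021 = -0.0709
d₁ = -0.0709 / 0.0693 = -1.0230 → -1.02
d₂ = d₁ − σ√T = -1.0230 − 0.0693 = -1.0923 → -1.09
e^(−qT) = e^(−0.041·0.08333) = 0.9966;  e^(−rT) = e^(−0.038·0.08333) = 0.9968
N(−d₂) = N(1.09) = 0.8621;  N(−d₁) = N(1.02) = 0.8461
P = 71·0.9968·0.8621 − 66·0.9966·0.8461 = 61.0132 − 55.6527 = 5.3605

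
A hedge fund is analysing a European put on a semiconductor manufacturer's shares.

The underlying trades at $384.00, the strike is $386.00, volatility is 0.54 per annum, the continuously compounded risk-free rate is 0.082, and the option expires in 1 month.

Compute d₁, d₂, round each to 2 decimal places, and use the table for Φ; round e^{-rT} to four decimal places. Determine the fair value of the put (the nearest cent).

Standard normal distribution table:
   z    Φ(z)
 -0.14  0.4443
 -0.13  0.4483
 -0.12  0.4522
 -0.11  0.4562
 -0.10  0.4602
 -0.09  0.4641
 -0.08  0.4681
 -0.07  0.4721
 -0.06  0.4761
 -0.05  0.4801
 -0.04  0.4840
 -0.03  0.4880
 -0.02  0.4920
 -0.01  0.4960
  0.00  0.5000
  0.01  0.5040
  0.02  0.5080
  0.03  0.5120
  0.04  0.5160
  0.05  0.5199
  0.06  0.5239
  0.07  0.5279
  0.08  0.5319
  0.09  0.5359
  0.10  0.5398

σ√T = 0.54 × 0.2887 = 0.1559
ln(S/K) + (r + σ²/2)T = ln(384/386) + (0.082 + 0.54²/2)·0.08333 = -0.0052 + 0.0190 = 0.0138
d₁ = 0.0138 / 0.1559 = 0.0885 which rounds to 0.09
d₂ = d₁ − σ√T = 0.0885 − 0.1559 = -0.0674 which rounds to -0.07
exp(−rT) = exp(−0.082·0.08333) = 0.9932
N(−d₂) = N(0.07) = 0.5279;  N(−d₁) = N(-0.09) = 0.4641
P = 386·0.9932·0.5279 − 384·0.4641 = 202.3838 − 178.2144 = 24.1694

$24.17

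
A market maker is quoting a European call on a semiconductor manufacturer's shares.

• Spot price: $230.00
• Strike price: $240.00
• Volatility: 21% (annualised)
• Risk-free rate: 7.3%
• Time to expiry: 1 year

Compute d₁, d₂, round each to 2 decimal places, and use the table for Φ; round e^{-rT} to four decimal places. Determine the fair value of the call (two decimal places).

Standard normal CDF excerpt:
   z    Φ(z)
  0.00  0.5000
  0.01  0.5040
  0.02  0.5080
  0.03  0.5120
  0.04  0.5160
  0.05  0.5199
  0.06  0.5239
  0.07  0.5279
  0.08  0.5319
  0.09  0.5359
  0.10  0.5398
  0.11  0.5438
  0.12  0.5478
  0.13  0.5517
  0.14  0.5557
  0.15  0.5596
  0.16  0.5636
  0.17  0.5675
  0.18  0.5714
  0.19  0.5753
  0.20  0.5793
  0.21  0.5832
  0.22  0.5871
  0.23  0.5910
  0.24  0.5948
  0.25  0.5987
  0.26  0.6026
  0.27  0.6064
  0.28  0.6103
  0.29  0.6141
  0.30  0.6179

σ√T = 0.21 × 1.0000 = 0.2100
d₁ = [ln(230/240) + (0.073 + 0.21²/2)·1] / 0.2100 = [-0.0426 + 0.0950] / 0.2100 = 0.2500 ⇒ 0.25
d₂ = d₁ − σ√T = 0.2500 − 0.2100 = 0.0400 ⇒ 0.04
exp(−rT) = exp(−0.073·1) = 0.9296
N(d₁) = N(0.25) = 0.5987;  N(d₂) = N(0.04) = 0.5160
C = 230·0.5987 − 240·0.9296·0.5160 = 137.7010 − 115.1217 = 22.5793

$22.58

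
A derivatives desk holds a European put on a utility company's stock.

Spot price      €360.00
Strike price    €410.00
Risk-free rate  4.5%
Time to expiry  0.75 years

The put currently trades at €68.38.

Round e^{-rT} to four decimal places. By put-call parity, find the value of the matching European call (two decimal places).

€31.99

exp(−rT) = exp(−0.045·0.75) = 0.9668
Put-call parity: C − P = S − K·e^(−rT) = 360 − 410·0.9668 = 360 − 396.3880 = -36.3880
C = P + (C − P) = 68.38 + (-36.3880) = 31.9920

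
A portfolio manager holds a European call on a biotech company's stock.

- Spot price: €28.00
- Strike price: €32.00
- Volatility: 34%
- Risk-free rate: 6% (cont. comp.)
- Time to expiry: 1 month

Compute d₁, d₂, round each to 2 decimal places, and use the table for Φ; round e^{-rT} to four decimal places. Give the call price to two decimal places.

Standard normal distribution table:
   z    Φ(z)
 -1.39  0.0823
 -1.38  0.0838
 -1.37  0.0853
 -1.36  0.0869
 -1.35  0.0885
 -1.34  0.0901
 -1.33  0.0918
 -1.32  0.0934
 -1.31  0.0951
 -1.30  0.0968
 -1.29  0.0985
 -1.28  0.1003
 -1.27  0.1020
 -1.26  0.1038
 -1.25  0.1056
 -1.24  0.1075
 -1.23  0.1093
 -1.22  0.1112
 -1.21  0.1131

€0.14

σ√T = 0.34 × 0.2887 = 0.0981
d₁ = [ln(28/32) + (0.06 + ½·0.34²)·0.08333] / (σ√T) = (-0.1335 + 0.0098) / 0.0981 = -1.2605 which rounds to -1.26
d₂ = -1.2605 − 0.0981 = -1.3586 which rounds to -1.36
exp(−rT) = exp(−0.06·0.08333) = 0.9950
C = 28·N(-1.26) − 32·0.9950·N(-1.36) = 28·0.1038 − 32·0.9950·0.0869 = 2.9064 − 2.7669 = 0.1395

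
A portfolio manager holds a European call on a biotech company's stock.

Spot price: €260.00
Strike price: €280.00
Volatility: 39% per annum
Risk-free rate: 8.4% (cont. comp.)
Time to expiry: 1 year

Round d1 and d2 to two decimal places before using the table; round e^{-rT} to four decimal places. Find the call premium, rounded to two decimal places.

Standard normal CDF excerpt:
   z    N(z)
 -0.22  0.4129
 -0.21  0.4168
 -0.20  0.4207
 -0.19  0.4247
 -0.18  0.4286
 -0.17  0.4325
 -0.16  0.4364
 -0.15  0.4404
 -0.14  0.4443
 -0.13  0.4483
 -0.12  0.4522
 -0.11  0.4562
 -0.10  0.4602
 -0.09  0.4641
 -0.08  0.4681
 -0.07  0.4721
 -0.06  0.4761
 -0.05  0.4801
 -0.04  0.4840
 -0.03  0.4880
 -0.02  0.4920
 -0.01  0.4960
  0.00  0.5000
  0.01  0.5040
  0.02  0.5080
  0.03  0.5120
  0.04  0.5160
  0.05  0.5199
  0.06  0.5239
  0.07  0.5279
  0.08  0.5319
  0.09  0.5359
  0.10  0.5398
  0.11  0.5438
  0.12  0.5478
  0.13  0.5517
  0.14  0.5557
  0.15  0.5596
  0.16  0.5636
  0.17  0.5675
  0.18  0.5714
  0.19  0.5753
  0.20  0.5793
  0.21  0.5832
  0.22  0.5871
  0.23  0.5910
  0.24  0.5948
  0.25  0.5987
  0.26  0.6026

€41.31

T = 1;  σ√T = 0.3900
ln(S/K) + (r + σ²/2)T = ln(260/280) + (0.084 + 0.39²/2)·1 = -0.0741 + 0.1601 = 0.0859
d₁ = 0.0859 / 0.3900 = 0.2204 which rounds to 0.22
d₂ = d₁ − σ√T = 0.2204 − 0.3900 = -0.1696 which rounds to -0.17
exp(−rT) = exp(−0.084·1) = 0.9194
N(d₁) = N(0.22) = 0.5871;  N(d₂) = N(-0.17) = 0.4325
C = 260·0.5871 − 280·0.9194·0.4325 = 152.6460 − 111.3393 = 41.3067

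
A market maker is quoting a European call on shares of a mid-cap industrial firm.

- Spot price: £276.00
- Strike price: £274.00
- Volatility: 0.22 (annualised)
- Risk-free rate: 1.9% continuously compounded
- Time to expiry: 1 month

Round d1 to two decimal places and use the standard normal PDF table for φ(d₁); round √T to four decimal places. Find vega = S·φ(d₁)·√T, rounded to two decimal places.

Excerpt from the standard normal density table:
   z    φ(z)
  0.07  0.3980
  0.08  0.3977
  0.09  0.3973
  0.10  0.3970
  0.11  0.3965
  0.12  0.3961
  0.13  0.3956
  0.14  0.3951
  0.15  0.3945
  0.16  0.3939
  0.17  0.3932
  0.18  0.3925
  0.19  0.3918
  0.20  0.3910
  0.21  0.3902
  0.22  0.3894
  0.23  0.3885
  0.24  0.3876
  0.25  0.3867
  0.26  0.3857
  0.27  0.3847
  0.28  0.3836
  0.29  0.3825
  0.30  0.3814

T = 0.08333;  σ√T = 0.0635
d₁ = [ln(276/274) + (0.019 + 0.22²/2)·0.08333] / 0.0635 = [0.0073 + 0.0036] / 0.0635 = 0.1712 ⇒ 0.17
√T = √0.08333 = 0.2887
φ(d₁) = φ(0.17) = 0.3932
vega = S·φ(d₁)·√T = 276·0.3932·0.2887 = 31.3306
(The put has the same vega.)

31.33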